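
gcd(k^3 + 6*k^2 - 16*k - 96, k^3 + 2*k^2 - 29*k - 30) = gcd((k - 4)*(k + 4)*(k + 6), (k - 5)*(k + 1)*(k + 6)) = k + 6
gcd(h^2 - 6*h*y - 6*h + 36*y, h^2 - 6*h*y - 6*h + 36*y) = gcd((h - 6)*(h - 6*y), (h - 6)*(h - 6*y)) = -h^2 + 6*h*y + 6*h - 36*y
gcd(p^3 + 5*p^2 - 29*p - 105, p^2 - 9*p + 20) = p - 5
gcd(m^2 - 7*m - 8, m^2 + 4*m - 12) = 1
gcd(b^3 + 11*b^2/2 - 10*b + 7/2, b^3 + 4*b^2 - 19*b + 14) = b^2 + 6*b - 7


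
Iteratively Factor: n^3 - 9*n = (n - 3)*(n^2 + 3*n) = n*(n - 3)*(n + 3)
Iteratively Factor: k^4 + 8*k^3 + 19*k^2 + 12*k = (k + 4)*(k^3 + 4*k^2 + 3*k) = (k + 1)*(k + 4)*(k^2 + 3*k) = (k + 1)*(k + 3)*(k + 4)*(k)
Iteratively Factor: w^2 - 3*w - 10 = (w - 5)*(w + 2)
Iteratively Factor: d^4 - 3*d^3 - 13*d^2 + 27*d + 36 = (d + 1)*(d^3 - 4*d^2 - 9*d + 36) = (d - 4)*(d + 1)*(d^2 - 9) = (d - 4)*(d - 3)*(d + 1)*(d + 3)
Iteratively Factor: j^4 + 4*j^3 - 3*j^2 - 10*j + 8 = (j + 2)*(j^3 + 2*j^2 - 7*j + 4) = (j - 1)*(j + 2)*(j^2 + 3*j - 4) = (j - 1)*(j + 2)*(j + 4)*(j - 1)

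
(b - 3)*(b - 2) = b^2 - 5*b + 6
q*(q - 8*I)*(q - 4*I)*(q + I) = q^4 - 11*I*q^3 - 20*q^2 - 32*I*q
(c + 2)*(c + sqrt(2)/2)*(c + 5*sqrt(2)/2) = c^3 + 2*c^2 + 3*sqrt(2)*c^2 + 5*c/2 + 6*sqrt(2)*c + 5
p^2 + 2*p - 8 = (p - 2)*(p + 4)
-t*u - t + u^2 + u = (-t + u)*(u + 1)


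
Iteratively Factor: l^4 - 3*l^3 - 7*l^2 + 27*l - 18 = (l - 3)*(l^3 - 7*l + 6) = (l - 3)*(l - 1)*(l^2 + l - 6) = (l - 3)*(l - 1)*(l + 3)*(l - 2)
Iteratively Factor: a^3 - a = (a - 1)*(a^2 + a) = a*(a - 1)*(a + 1)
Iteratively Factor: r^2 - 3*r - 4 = (r + 1)*(r - 4)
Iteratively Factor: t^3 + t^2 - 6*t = (t + 3)*(t^2 - 2*t) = (t - 2)*(t + 3)*(t)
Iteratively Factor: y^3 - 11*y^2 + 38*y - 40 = (y - 4)*(y^2 - 7*y + 10) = (y - 4)*(y - 2)*(y - 5)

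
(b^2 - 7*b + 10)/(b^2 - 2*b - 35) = (-b^2 + 7*b - 10)/(-b^2 + 2*b + 35)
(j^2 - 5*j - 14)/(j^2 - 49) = (j + 2)/(j + 7)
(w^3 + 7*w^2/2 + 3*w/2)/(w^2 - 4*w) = (2*w^2 + 7*w + 3)/(2*(w - 4))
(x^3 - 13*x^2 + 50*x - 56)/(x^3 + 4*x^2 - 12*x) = (x^2 - 11*x + 28)/(x*(x + 6))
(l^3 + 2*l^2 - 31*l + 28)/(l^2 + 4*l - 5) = (l^2 + 3*l - 28)/(l + 5)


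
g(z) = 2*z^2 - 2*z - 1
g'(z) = 4*z - 2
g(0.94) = -1.11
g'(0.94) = 1.76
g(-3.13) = 24.85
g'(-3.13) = -14.52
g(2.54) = 6.82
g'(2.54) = 8.16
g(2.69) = 8.09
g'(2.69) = 8.76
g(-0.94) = 2.65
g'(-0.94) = -5.76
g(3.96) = 22.44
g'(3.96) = 13.84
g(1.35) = -0.05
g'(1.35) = 3.40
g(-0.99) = 2.94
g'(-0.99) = -5.96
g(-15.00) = 479.00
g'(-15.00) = -62.00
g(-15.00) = 479.00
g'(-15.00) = -62.00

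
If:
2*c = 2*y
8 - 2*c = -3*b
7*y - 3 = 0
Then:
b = -50/21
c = 3/7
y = 3/7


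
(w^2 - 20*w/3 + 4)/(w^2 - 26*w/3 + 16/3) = (w - 6)/(w - 8)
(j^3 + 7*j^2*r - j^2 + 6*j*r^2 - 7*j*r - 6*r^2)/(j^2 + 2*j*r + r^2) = (j^2 + 6*j*r - j - 6*r)/(j + r)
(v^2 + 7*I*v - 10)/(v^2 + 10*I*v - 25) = (v + 2*I)/(v + 5*I)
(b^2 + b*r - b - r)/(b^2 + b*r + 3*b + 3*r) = (b - 1)/(b + 3)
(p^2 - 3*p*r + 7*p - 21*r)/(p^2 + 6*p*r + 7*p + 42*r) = (p - 3*r)/(p + 6*r)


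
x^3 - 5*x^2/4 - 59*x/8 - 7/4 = (x - 7/2)*(x + 1/4)*(x + 2)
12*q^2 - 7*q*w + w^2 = (-4*q + w)*(-3*q + w)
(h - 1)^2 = h^2 - 2*h + 1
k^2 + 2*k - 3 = (k - 1)*(k + 3)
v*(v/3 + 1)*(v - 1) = v^3/3 + 2*v^2/3 - v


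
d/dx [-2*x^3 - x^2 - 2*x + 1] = -6*x^2 - 2*x - 2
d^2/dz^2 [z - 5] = 0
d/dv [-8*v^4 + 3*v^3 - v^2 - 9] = v*(-32*v^2 + 9*v - 2)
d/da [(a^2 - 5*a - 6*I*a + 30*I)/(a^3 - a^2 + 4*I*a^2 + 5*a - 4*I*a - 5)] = (-a^4 + a^3*(10 + 12*I) + a^2*(-24 - 80*I) + a*(230 + 60*I) - 95 - 120*I)/(a^6 + a^5*(-2 + 8*I) + a^4*(-5 - 16*I) + a^3*(12 + 48*I) + a^2*(19 - 80*I) + a*(-50 + 40*I) + 25)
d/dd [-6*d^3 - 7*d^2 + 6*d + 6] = -18*d^2 - 14*d + 6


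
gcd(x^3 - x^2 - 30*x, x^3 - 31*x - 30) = x^2 - x - 30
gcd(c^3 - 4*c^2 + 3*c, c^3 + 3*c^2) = c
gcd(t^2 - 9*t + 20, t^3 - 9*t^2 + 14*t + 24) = t - 4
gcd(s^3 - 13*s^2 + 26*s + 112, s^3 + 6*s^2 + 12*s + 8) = s + 2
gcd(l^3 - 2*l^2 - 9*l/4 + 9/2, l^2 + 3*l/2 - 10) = 1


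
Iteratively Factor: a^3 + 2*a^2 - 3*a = (a - 1)*(a^2 + 3*a) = (a - 1)*(a + 3)*(a)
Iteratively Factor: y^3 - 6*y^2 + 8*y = (y)*(y^2 - 6*y + 8) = y*(y - 2)*(y - 4)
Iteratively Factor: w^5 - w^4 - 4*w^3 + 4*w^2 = (w - 2)*(w^4 + w^3 - 2*w^2) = w*(w - 2)*(w^3 + w^2 - 2*w) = w*(w - 2)*(w - 1)*(w^2 + 2*w) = w*(w - 2)*(w - 1)*(w + 2)*(w)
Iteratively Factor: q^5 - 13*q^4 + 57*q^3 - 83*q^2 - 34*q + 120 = (q - 3)*(q^4 - 10*q^3 + 27*q^2 - 2*q - 40) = (q - 5)*(q - 3)*(q^3 - 5*q^2 + 2*q + 8) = (q - 5)*(q - 3)*(q - 2)*(q^2 - 3*q - 4) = (q - 5)*(q - 3)*(q - 2)*(q + 1)*(q - 4)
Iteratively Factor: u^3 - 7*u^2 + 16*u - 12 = (u - 3)*(u^2 - 4*u + 4) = (u - 3)*(u - 2)*(u - 2)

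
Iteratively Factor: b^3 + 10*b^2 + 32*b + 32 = (b + 2)*(b^2 + 8*b + 16) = (b + 2)*(b + 4)*(b + 4)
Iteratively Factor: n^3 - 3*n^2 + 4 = (n + 1)*(n^2 - 4*n + 4) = (n - 2)*(n + 1)*(n - 2)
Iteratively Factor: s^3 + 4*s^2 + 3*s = (s)*(s^2 + 4*s + 3) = s*(s + 1)*(s + 3)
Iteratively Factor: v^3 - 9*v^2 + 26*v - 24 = (v - 3)*(v^2 - 6*v + 8) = (v - 4)*(v - 3)*(v - 2)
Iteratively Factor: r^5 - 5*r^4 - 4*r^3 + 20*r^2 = (r - 5)*(r^4 - 4*r^2) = r*(r - 5)*(r^3 - 4*r) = r*(r - 5)*(r - 2)*(r^2 + 2*r) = r*(r - 5)*(r - 2)*(r + 2)*(r)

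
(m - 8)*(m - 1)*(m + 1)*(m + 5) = m^4 - 3*m^3 - 41*m^2 + 3*m + 40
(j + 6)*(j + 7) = j^2 + 13*j + 42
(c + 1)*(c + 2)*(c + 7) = c^3 + 10*c^2 + 23*c + 14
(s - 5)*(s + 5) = s^2 - 25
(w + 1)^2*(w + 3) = w^3 + 5*w^2 + 7*w + 3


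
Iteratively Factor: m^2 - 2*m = (m - 2)*(m)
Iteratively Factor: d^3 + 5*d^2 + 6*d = (d)*(d^2 + 5*d + 6) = d*(d + 3)*(d + 2)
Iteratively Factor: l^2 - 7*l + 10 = (l - 2)*(l - 5)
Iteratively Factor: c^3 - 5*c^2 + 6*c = (c)*(c^2 - 5*c + 6) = c*(c - 2)*(c - 3)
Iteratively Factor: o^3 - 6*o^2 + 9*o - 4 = (o - 1)*(o^2 - 5*o + 4) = (o - 1)^2*(o - 4)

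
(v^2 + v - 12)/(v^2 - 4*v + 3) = (v + 4)/(v - 1)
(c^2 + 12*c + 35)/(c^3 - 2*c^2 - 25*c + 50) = (c + 7)/(c^2 - 7*c + 10)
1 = 1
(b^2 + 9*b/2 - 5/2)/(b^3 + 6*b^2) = (2*b^2 + 9*b - 5)/(2*b^2*(b + 6))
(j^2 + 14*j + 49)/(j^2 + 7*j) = (j + 7)/j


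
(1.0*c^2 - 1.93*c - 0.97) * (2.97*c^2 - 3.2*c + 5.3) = 2.97*c^4 - 8.9321*c^3 + 8.5951*c^2 - 7.125*c - 5.141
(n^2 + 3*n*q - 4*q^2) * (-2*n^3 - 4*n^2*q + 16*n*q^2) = -2*n^5 - 10*n^4*q + 12*n^3*q^2 + 64*n^2*q^3 - 64*n*q^4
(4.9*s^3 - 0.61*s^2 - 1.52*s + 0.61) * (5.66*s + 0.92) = 27.734*s^4 + 1.0554*s^3 - 9.1644*s^2 + 2.0542*s + 0.5612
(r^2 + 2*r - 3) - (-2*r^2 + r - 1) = 3*r^2 + r - 2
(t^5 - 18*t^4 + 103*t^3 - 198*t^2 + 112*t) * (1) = t^5 - 18*t^4 + 103*t^3 - 198*t^2 + 112*t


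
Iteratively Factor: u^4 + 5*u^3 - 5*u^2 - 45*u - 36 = (u - 3)*(u^3 + 8*u^2 + 19*u + 12) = (u - 3)*(u + 3)*(u^2 + 5*u + 4) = (u - 3)*(u + 3)*(u + 4)*(u + 1)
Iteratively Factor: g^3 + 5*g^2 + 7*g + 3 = (g + 1)*(g^2 + 4*g + 3) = (g + 1)^2*(g + 3)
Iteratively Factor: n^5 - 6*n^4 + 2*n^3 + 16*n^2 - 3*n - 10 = (n + 1)*(n^4 - 7*n^3 + 9*n^2 + 7*n - 10) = (n - 2)*(n + 1)*(n^3 - 5*n^2 - n + 5) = (n - 5)*(n - 2)*(n + 1)*(n^2 - 1) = (n - 5)*(n - 2)*(n - 1)*(n + 1)*(n + 1)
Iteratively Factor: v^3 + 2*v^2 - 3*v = (v)*(v^2 + 2*v - 3) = v*(v - 1)*(v + 3)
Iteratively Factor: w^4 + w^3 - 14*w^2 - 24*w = (w + 3)*(w^3 - 2*w^2 - 8*w) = (w - 4)*(w + 3)*(w^2 + 2*w) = (w - 4)*(w + 2)*(w + 3)*(w)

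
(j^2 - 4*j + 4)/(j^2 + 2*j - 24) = (j^2 - 4*j + 4)/(j^2 + 2*j - 24)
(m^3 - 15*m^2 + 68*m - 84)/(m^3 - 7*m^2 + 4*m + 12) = (m - 7)/(m + 1)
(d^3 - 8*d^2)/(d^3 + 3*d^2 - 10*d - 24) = d^2*(d - 8)/(d^3 + 3*d^2 - 10*d - 24)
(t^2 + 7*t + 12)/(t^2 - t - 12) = (t + 4)/(t - 4)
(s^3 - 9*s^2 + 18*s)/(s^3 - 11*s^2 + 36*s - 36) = s/(s - 2)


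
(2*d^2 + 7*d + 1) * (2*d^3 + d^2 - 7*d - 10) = 4*d^5 + 16*d^4 - 5*d^3 - 68*d^2 - 77*d - 10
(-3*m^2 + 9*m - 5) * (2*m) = -6*m^3 + 18*m^2 - 10*m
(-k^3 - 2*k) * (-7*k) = 7*k^4 + 14*k^2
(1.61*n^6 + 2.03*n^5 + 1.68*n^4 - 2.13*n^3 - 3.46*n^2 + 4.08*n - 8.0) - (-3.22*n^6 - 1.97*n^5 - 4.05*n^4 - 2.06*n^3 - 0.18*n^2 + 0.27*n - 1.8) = 4.83*n^6 + 4.0*n^5 + 5.73*n^4 - 0.0699999999999998*n^3 - 3.28*n^2 + 3.81*n - 6.2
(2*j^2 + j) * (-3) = -6*j^2 - 3*j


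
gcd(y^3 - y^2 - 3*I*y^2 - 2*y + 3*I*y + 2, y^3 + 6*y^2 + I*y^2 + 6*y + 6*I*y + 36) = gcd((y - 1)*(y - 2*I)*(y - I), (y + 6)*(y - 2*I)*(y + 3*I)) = y - 2*I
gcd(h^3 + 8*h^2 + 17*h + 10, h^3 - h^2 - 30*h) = h + 5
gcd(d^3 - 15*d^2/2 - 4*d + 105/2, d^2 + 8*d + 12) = 1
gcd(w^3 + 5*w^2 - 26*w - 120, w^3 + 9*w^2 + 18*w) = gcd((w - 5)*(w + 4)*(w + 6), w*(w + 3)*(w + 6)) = w + 6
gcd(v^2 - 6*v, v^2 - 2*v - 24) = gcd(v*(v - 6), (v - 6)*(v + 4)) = v - 6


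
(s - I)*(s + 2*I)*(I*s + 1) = I*s^3 + 3*I*s + 2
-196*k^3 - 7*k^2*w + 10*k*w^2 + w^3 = (-4*k + w)*(7*k + w)^2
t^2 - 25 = (t - 5)*(t + 5)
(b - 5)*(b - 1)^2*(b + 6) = b^4 - b^3 - 31*b^2 + 61*b - 30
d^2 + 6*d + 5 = (d + 1)*(d + 5)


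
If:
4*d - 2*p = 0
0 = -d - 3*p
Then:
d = 0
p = 0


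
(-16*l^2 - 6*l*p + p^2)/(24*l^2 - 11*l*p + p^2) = (2*l + p)/(-3*l + p)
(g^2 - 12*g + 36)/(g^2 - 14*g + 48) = (g - 6)/(g - 8)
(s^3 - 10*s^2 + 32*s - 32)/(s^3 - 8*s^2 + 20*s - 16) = (s - 4)/(s - 2)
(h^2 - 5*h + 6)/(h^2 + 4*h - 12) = (h - 3)/(h + 6)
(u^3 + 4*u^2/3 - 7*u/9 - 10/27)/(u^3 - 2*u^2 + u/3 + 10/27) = (3*u + 5)/(3*u - 5)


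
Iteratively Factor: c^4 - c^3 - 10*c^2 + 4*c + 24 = (c + 2)*(c^3 - 3*c^2 - 4*c + 12) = (c - 2)*(c + 2)*(c^2 - c - 6) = (c - 3)*(c - 2)*(c + 2)*(c + 2)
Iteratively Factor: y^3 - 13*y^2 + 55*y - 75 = (y - 5)*(y^2 - 8*y + 15) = (y - 5)^2*(y - 3)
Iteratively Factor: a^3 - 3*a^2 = (a)*(a^2 - 3*a) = a*(a - 3)*(a)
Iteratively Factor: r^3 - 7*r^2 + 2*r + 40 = (r - 5)*(r^2 - 2*r - 8) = (r - 5)*(r - 4)*(r + 2)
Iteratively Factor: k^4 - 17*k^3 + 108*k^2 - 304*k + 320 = (k - 5)*(k^3 - 12*k^2 + 48*k - 64) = (k - 5)*(k - 4)*(k^2 - 8*k + 16) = (k - 5)*(k - 4)^2*(k - 4)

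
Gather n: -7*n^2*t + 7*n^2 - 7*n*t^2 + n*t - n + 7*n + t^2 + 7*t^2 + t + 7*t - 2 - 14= n^2*(7 - 7*t) + n*(-7*t^2 + t + 6) + 8*t^2 + 8*t - 16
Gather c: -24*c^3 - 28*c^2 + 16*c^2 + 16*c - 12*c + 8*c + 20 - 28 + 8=-24*c^3 - 12*c^2 + 12*c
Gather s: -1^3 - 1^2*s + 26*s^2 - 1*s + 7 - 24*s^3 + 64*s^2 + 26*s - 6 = -24*s^3 + 90*s^2 + 24*s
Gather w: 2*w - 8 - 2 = 2*w - 10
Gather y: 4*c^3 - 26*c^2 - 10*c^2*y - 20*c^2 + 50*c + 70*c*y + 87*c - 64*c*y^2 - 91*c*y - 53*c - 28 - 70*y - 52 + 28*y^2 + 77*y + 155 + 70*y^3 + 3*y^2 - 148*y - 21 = 4*c^3 - 46*c^2 + 84*c + 70*y^3 + y^2*(31 - 64*c) + y*(-10*c^2 - 21*c - 141) + 54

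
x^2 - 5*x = x*(x - 5)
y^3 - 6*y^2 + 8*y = y*(y - 4)*(y - 2)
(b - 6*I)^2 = b^2 - 12*I*b - 36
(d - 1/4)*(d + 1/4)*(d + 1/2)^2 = d^4 + d^3 + 3*d^2/16 - d/16 - 1/64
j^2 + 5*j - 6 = (j - 1)*(j + 6)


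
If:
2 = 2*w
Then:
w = 1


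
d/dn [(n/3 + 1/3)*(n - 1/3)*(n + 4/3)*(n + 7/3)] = 4*n^3/3 + 13*n^2/3 + 94*n/27 + 23/81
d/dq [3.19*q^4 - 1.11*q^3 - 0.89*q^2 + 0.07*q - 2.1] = 12.76*q^3 - 3.33*q^2 - 1.78*q + 0.07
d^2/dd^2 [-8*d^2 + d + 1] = -16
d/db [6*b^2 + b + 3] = 12*b + 1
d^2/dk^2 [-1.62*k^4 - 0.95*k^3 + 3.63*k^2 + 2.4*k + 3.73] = -19.44*k^2 - 5.7*k + 7.26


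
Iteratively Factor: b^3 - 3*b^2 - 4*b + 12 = (b + 2)*(b^2 - 5*b + 6) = (b - 3)*(b + 2)*(b - 2)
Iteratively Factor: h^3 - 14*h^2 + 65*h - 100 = (h - 5)*(h^2 - 9*h + 20) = (h - 5)^2*(h - 4)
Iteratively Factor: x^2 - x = (x)*(x - 1)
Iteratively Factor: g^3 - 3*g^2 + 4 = (g - 2)*(g^2 - g - 2) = (g - 2)*(g + 1)*(g - 2)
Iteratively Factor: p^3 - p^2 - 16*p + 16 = (p - 1)*(p^2 - 16) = (p - 4)*(p - 1)*(p + 4)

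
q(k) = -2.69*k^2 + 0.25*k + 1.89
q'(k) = 0.25 - 5.38*k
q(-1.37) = -3.50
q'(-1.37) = 7.62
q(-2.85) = -20.67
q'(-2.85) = 15.58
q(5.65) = -82.57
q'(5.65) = -30.15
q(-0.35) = 1.47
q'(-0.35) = 2.13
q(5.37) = -74.34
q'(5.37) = -28.64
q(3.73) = -34.60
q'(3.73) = -19.82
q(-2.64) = -17.52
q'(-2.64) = 14.45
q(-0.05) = 1.87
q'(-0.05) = 0.52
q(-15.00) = -607.11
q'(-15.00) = 80.95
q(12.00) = -382.47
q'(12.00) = -64.31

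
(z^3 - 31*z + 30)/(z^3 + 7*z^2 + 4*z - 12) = (z - 5)/(z + 2)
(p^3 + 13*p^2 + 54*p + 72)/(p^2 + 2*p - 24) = (p^2 + 7*p + 12)/(p - 4)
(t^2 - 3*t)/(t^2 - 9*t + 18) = t/(t - 6)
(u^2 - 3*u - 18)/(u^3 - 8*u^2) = (u^2 - 3*u - 18)/(u^2*(u - 8))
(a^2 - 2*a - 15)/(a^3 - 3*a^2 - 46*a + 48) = (a^2 - 2*a - 15)/(a^3 - 3*a^2 - 46*a + 48)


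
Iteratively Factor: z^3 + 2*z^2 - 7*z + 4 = (z - 1)*(z^2 + 3*z - 4) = (z - 1)*(z + 4)*(z - 1)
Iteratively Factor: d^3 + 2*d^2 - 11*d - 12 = (d - 3)*(d^2 + 5*d + 4) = (d - 3)*(d + 4)*(d + 1)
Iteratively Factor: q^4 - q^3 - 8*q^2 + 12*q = (q)*(q^3 - q^2 - 8*q + 12) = q*(q - 2)*(q^2 + q - 6) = q*(q - 2)^2*(q + 3)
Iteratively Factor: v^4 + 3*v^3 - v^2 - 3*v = (v)*(v^3 + 3*v^2 - v - 3) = v*(v + 1)*(v^2 + 2*v - 3) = v*(v - 1)*(v + 1)*(v + 3)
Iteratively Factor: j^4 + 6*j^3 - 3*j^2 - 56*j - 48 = (j + 4)*(j^3 + 2*j^2 - 11*j - 12) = (j + 4)^2*(j^2 - 2*j - 3) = (j + 1)*(j + 4)^2*(j - 3)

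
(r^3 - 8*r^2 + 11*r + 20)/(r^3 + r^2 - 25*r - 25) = (r - 4)/(r + 5)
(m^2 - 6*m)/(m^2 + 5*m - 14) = m*(m - 6)/(m^2 + 5*m - 14)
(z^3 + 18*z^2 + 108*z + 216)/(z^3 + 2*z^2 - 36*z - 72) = (z^2 + 12*z + 36)/(z^2 - 4*z - 12)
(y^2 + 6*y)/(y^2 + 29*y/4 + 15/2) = 4*y/(4*y + 5)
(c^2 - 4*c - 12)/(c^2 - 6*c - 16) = (c - 6)/(c - 8)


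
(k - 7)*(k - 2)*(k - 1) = k^3 - 10*k^2 + 23*k - 14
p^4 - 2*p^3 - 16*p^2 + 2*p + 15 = (p - 5)*(p - 1)*(p + 1)*(p + 3)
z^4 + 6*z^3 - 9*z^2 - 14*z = z*(z - 2)*(z + 1)*(z + 7)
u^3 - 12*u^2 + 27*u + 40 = (u - 8)*(u - 5)*(u + 1)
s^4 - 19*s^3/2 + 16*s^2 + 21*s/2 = s*(s - 7)*(s - 3)*(s + 1/2)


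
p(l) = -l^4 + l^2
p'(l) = -4*l^3 + 2*l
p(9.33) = -7490.46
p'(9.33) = -3230.00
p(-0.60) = 0.23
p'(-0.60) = -0.34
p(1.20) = -0.63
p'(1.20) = -4.51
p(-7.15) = -2562.39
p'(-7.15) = 1447.80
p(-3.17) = -90.93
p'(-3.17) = 121.08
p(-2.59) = -38.29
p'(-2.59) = 64.32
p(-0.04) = 0.00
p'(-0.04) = -0.08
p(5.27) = -743.56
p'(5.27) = -574.91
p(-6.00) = -1260.00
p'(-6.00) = 852.00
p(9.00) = -6480.00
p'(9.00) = -2898.00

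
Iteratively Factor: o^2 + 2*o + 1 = (o + 1)*(o + 1)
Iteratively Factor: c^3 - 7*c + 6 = (c + 3)*(c^2 - 3*c + 2) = (c - 2)*(c + 3)*(c - 1)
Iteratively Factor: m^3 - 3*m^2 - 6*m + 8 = (m + 2)*(m^2 - 5*m + 4) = (m - 4)*(m + 2)*(m - 1)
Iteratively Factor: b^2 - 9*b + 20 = (b - 5)*(b - 4)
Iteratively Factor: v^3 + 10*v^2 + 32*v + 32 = (v + 4)*(v^2 + 6*v + 8) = (v + 4)^2*(v + 2)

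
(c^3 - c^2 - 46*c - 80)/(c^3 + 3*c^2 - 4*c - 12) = (c^2 - 3*c - 40)/(c^2 + c - 6)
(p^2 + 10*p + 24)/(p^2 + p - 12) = (p + 6)/(p - 3)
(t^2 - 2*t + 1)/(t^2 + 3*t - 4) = (t - 1)/(t + 4)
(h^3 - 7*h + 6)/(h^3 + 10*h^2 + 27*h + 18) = (h^2 - 3*h + 2)/(h^2 + 7*h + 6)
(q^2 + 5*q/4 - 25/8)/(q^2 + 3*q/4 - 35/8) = (4*q - 5)/(4*q - 7)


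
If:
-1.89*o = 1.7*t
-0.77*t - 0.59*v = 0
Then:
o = 0.689204974919261*v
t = -0.766233766233766*v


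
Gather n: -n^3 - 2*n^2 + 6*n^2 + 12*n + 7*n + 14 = -n^3 + 4*n^2 + 19*n + 14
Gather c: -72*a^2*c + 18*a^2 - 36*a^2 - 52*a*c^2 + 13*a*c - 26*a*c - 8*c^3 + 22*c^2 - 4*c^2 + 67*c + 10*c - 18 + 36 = -18*a^2 - 8*c^3 + c^2*(18 - 52*a) + c*(-72*a^2 - 13*a + 77) + 18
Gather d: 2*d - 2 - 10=2*d - 12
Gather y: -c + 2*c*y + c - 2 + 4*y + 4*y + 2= y*(2*c + 8)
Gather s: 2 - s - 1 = 1 - s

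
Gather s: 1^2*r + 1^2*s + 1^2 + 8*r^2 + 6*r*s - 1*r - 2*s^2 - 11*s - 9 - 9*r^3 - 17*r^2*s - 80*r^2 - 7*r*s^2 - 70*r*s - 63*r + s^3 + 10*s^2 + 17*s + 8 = -9*r^3 - 72*r^2 - 63*r + s^3 + s^2*(8 - 7*r) + s*(-17*r^2 - 64*r + 7)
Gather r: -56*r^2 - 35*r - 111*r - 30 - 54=-56*r^2 - 146*r - 84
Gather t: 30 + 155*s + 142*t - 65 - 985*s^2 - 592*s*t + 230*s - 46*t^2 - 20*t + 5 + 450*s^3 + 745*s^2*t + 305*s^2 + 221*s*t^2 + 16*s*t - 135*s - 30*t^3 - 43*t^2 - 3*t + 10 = 450*s^3 - 680*s^2 + 250*s - 30*t^3 + t^2*(221*s - 89) + t*(745*s^2 - 576*s + 119) - 20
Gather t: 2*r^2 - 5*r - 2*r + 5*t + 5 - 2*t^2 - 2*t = 2*r^2 - 7*r - 2*t^2 + 3*t + 5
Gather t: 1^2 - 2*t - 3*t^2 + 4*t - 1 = -3*t^2 + 2*t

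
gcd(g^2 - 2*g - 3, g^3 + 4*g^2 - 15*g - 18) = g^2 - 2*g - 3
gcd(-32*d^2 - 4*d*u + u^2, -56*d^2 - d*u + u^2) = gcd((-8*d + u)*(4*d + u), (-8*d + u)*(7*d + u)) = -8*d + u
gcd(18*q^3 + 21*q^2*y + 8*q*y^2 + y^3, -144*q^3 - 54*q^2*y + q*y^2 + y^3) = 3*q + y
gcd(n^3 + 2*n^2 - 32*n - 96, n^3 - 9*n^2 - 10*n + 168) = n^2 - 2*n - 24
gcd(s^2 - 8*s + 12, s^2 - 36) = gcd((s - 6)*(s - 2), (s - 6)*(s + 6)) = s - 6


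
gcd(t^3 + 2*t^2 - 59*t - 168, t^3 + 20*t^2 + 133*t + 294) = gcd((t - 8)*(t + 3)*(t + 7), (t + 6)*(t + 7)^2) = t + 7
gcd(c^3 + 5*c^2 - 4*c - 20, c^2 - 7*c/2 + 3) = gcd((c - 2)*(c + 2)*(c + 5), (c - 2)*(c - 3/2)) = c - 2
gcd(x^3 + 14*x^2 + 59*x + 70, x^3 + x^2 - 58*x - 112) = x^2 + 9*x + 14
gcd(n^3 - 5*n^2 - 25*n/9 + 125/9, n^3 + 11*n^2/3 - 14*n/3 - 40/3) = n + 5/3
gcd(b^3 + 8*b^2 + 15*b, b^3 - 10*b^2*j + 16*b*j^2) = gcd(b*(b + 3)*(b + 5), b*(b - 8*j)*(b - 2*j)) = b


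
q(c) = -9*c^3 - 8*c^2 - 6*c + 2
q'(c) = -27*c^2 - 16*c - 6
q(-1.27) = 15.15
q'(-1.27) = -29.23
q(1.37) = -44.38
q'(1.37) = -78.60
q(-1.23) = 14.02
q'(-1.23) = -27.17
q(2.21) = -147.48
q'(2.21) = -173.23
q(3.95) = -701.19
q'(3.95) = -490.47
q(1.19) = -31.64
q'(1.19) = -63.27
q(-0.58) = 4.54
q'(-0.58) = -5.80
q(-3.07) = 205.43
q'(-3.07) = -211.35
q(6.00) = -2266.00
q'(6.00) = -1074.00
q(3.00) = -331.00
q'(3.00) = -297.00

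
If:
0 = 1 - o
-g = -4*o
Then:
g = 4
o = 1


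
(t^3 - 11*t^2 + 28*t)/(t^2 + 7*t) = (t^2 - 11*t + 28)/(t + 7)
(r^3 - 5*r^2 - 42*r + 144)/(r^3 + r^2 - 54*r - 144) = (r - 3)/(r + 3)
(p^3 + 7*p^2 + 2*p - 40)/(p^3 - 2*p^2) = 1 + 9/p + 20/p^2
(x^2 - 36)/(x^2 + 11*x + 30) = (x - 6)/(x + 5)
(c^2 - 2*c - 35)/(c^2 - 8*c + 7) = (c + 5)/(c - 1)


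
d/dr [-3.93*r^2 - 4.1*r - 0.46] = -7.86*r - 4.1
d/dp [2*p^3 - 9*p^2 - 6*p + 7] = 6*p^2 - 18*p - 6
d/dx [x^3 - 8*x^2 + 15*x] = 3*x^2 - 16*x + 15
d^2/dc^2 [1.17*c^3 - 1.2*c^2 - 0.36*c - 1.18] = 7.02*c - 2.4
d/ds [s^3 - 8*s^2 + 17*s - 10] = 3*s^2 - 16*s + 17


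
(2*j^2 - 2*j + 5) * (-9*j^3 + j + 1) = -18*j^5 + 18*j^4 - 43*j^3 + 3*j + 5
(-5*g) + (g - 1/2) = -4*g - 1/2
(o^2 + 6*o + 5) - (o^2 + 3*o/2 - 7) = 9*o/2 + 12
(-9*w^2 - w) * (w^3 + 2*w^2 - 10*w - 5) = -9*w^5 - 19*w^4 + 88*w^3 + 55*w^2 + 5*w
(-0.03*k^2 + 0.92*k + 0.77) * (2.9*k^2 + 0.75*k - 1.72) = -0.087*k^4 + 2.6455*k^3 + 2.9746*k^2 - 1.0049*k - 1.3244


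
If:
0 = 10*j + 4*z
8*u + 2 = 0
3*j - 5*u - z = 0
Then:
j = -5/22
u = -1/4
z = 25/44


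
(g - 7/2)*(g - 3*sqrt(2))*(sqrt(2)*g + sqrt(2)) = sqrt(2)*g^3 - 6*g^2 - 5*sqrt(2)*g^2/2 - 7*sqrt(2)*g/2 + 15*g + 21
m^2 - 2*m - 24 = (m - 6)*(m + 4)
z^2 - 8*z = z*(z - 8)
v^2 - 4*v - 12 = (v - 6)*(v + 2)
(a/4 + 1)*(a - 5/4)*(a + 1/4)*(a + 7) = a^4/4 + 5*a^3/2 + 267*a^2/64 - 503*a/64 - 35/16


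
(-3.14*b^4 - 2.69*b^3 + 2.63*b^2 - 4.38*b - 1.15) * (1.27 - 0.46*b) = 1.4444*b^5 - 2.7504*b^4 - 4.6261*b^3 + 5.3549*b^2 - 5.0336*b - 1.4605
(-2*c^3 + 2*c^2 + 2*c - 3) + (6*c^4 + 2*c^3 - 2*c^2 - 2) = 6*c^4 + 2*c - 5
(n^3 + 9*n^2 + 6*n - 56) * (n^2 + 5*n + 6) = n^5 + 14*n^4 + 57*n^3 + 28*n^2 - 244*n - 336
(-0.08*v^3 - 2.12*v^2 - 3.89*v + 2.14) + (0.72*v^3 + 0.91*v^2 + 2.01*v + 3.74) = 0.64*v^3 - 1.21*v^2 - 1.88*v + 5.88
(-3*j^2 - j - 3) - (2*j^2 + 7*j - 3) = -5*j^2 - 8*j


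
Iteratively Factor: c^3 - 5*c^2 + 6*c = (c - 2)*(c^2 - 3*c) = (c - 3)*(c - 2)*(c)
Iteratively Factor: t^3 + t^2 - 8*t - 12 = (t - 3)*(t^2 + 4*t + 4) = (t - 3)*(t + 2)*(t + 2)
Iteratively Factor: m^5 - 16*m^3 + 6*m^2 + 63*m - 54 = (m - 2)*(m^4 + 2*m^3 - 12*m^2 - 18*m + 27) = (m - 2)*(m + 3)*(m^3 - m^2 - 9*m + 9) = (m - 2)*(m + 3)^2*(m^2 - 4*m + 3) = (m - 3)*(m - 2)*(m + 3)^2*(m - 1)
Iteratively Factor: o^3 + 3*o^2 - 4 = (o + 2)*(o^2 + o - 2) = (o + 2)^2*(o - 1)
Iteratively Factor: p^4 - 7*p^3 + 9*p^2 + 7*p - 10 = (p - 2)*(p^3 - 5*p^2 - p + 5) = (p - 2)*(p + 1)*(p^2 - 6*p + 5) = (p - 2)*(p - 1)*(p + 1)*(p - 5)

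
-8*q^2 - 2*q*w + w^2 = (-4*q + w)*(2*q + w)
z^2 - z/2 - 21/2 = (z - 7/2)*(z + 3)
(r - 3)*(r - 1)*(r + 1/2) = r^3 - 7*r^2/2 + r + 3/2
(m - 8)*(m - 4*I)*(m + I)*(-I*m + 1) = -I*m^4 - 2*m^3 + 8*I*m^3 + 16*m^2 - 7*I*m^2 + 4*m + 56*I*m - 32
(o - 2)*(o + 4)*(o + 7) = o^3 + 9*o^2 + 6*o - 56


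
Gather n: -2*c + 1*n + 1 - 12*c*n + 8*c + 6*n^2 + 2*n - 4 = 6*c + 6*n^2 + n*(3 - 12*c) - 3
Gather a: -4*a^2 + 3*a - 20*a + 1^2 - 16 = -4*a^2 - 17*a - 15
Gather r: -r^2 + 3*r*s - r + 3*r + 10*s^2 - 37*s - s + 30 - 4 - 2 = -r^2 + r*(3*s + 2) + 10*s^2 - 38*s + 24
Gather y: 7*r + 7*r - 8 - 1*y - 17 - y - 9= 14*r - 2*y - 34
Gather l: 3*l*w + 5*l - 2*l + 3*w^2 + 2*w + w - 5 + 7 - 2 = l*(3*w + 3) + 3*w^2 + 3*w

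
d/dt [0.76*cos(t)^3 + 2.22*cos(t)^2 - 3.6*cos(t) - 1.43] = (-2.28*cos(t)^2 - 4.44*cos(t) + 3.6)*sin(t)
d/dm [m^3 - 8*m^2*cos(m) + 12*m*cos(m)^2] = 8*m^2*sin(m) + 3*m^2 - 12*m*sin(2*m) - 16*m*cos(m) + 12*cos(m)^2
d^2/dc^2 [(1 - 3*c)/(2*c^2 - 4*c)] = (c*(c - 2)*(9*c - 7) + (4 - 12*c)*(c - 1)^2)/(c^3*(c - 2)^3)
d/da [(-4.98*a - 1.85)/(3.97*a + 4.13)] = (-52.494913*a - 54.610577)/(3.97*a + 4.13)^3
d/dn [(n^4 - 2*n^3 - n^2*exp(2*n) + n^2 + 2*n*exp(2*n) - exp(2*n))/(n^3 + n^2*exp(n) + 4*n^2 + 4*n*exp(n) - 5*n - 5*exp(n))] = (-n^2*exp(n) + n^2 - 4*n*exp(n) + 10*n - exp(n) - 5)/(n^2 + 10*n + 25)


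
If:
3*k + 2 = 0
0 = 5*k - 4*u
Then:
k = -2/3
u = -5/6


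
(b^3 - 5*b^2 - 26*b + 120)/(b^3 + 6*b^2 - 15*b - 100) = (b - 6)/(b + 5)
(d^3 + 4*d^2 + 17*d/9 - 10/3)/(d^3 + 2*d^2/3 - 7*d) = (9*d^2 + 9*d - 10)/(3*d*(3*d - 7))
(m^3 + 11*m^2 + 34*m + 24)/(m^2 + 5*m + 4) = m + 6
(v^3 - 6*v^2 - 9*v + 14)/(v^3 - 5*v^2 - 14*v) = (v - 1)/v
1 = 1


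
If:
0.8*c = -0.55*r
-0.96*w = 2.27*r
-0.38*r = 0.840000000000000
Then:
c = 1.52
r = -2.21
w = 5.23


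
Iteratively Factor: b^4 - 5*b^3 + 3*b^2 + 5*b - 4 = (b - 4)*(b^3 - b^2 - b + 1) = (b - 4)*(b - 1)*(b^2 - 1) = (b - 4)*(b - 1)^2*(b + 1)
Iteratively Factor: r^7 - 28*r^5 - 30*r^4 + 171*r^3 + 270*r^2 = (r + 2)*(r^6 - 2*r^5 - 24*r^4 + 18*r^3 + 135*r^2) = (r - 5)*(r + 2)*(r^5 + 3*r^4 - 9*r^3 - 27*r^2) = r*(r - 5)*(r + 2)*(r^4 + 3*r^3 - 9*r^2 - 27*r) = r*(r - 5)*(r + 2)*(r + 3)*(r^3 - 9*r) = r^2*(r - 5)*(r + 2)*(r + 3)*(r^2 - 9) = r^2*(r - 5)*(r - 3)*(r + 2)*(r + 3)*(r + 3)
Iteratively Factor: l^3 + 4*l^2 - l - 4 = (l - 1)*(l^2 + 5*l + 4) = (l - 1)*(l + 1)*(l + 4)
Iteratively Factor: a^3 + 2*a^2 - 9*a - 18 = (a - 3)*(a^2 + 5*a + 6) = (a - 3)*(a + 3)*(a + 2)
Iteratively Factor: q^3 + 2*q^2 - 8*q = (q)*(q^2 + 2*q - 8) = q*(q + 4)*(q - 2)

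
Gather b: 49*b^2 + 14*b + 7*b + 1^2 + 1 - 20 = 49*b^2 + 21*b - 18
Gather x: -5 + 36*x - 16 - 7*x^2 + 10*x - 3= -7*x^2 + 46*x - 24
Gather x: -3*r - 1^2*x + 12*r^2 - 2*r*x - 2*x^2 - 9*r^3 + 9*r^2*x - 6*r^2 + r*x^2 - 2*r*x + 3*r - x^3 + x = -9*r^3 + 6*r^2 - x^3 + x^2*(r - 2) + x*(9*r^2 - 4*r)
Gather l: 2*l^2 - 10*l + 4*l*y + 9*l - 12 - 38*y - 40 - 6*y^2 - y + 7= 2*l^2 + l*(4*y - 1) - 6*y^2 - 39*y - 45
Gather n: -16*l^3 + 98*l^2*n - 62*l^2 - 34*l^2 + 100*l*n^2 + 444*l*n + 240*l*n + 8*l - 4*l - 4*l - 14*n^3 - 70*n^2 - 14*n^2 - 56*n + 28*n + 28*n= -16*l^3 - 96*l^2 - 14*n^3 + n^2*(100*l - 84) + n*(98*l^2 + 684*l)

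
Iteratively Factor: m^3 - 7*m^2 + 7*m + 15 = (m - 3)*(m^2 - 4*m - 5) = (m - 3)*(m + 1)*(m - 5)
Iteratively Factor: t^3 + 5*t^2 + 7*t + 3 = (t + 1)*(t^2 + 4*t + 3) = (t + 1)*(t + 3)*(t + 1)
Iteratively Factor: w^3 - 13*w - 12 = (w + 3)*(w^2 - 3*w - 4) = (w - 4)*(w + 3)*(w + 1)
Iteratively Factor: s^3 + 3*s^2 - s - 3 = (s - 1)*(s^2 + 4*s + 3) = (s - 1)*(s + 3)*(s + 1)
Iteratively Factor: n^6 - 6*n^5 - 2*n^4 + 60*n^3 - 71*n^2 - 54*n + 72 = (n - 3)*(n^5 - 3*n^4 - 11*n^3 + 27*n^2 + 10*n - 24) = (n - 3)*(n - 1)*(n^4 - 2*n^3 - 13*n^2 + 14*n + 24) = (n - 3)*(n - 1)*(n + 1)*(n^3 - 3*n^2 - 10*n + 24) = (n - 4)*(n - 3)*(n - 1)*(n + 1)*(n^2 + n - 6) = (n - 4)*(n - 3)*(n - 2)*(n - 1)*(n + 1)*(n + 3)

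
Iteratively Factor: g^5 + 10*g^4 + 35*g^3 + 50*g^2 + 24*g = (g + 1)*(g^4 + 9*g^3 + 26*g^2 + 24*g) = (g + 1)*(g + 3)*(g^3 + 6*g^2 + 8*g) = g*(g + 1)*(g + 3)*(g^2 + 6*g + 8) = g*(g + 1)*(g + 3)*(g + 4)*(g + 2)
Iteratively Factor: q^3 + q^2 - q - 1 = (q + 1)*(q^2 - 1) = (q - 1)*(q + 1)*(q + 1)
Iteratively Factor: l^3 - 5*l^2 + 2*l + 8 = (l + 1)*(l^2 - 6*l + 8) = (l - 4)*(l + 1)*(l - 2)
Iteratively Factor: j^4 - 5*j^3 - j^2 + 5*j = (j)*(j^3 - 5*j^2 - j + 5) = j*(j - 5)*(j^2 - 1) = j*(j - 5)*(j - 1)*(j + 1)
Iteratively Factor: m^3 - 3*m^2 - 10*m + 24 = (m - 4)*(m^2 + m - 6) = (m - 4)*(m + 3)*(m - 2)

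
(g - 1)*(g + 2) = g^2 + g - 2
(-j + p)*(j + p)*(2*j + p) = -2*j^3 - j^2*p + 2*j*p^2 + p^3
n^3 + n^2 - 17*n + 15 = (n - 3)*(n - 1)*(n + 5)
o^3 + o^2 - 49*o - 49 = (o - 7)*(o + 1)*(o + 7)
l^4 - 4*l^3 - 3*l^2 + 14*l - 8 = (l - 4)*(l - 1)^2*(l + 2)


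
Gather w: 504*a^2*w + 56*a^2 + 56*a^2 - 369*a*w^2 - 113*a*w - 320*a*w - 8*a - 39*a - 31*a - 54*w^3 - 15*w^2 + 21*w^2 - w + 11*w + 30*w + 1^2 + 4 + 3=112*a^2 - 78*a - 54*w^3 + w^2*(6 - 369*a) + w*(504*a^2 - 433*a + 40) + 8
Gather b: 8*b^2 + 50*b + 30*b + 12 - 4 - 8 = 8*b^2 + 80*b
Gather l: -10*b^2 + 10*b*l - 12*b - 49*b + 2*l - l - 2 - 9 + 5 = -10*b^2 - 61*b + l*(10*b + 1) - 6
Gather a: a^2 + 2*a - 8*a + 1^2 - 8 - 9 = a^2 - 6*a - 16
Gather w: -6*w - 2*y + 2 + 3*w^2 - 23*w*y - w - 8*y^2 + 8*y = 3*w^2 + w*(-23*y - 7) - 8*y^2 + 6*y + 2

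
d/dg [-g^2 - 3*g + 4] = -2*g - 3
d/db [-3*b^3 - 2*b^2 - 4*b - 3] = -9*b^2 - 4*b - 4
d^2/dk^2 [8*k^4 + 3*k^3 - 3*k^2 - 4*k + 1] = 96*k^2 + 18*k - 6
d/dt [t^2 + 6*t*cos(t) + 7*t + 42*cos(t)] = -6*t*sin(t) + 2*t - 42*sin(t) + 6*cos(t) + 7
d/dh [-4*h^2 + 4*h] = 4 - 8*h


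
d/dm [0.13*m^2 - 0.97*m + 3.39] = 0.26*m - 0.97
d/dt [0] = 0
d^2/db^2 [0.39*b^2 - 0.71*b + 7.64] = 0.780000000000000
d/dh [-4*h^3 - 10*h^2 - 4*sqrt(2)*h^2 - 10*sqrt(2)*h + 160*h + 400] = -12*h^2 - 20*h - 8*sqrt(2)*h - 10*sqrt(2) + 160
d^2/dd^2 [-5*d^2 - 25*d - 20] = -10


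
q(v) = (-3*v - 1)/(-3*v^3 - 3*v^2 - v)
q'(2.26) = -0.12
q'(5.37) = -0.01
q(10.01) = 0.01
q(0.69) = 0.99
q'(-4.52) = 0.03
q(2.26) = 0.15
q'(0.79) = -1.51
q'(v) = (-3*v - 1)*(9*v^2 + 6*v + 1)/(-3*v^3 - 3*v^2 - v)^2 - 3/(-3*v^3 - 3*v^2 - v) = (-18*v^3 - 18*v^2 - 6*v - 1)/(v^2*(9*v^4 + 18*v^3 + 15*v^2 + 6*v + 1))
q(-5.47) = 0.04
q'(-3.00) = 0.10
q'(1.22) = -0.55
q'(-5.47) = 0.01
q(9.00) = 0.01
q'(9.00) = 0.00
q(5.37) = 0.03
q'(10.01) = -0.00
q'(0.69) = -2.04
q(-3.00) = 0.14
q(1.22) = 0.42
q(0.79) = 0.81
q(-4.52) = 0.06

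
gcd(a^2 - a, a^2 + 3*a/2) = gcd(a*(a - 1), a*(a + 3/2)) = a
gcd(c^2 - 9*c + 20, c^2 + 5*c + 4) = 1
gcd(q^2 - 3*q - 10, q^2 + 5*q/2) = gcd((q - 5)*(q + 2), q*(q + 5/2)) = 1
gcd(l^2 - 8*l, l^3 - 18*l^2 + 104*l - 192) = l - 8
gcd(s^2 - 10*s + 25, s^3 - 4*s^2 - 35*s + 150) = s^2 - 10*s + 25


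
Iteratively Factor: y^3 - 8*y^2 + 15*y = (y - 3)*(y^2 - 5*y) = y*(y - 3)*(y - 5)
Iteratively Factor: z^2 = (z)*(z)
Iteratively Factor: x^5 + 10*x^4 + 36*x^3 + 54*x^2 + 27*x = (x)*(x^4 + 10*x^3 + 36*x^2 + 54*x + 27) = x*(x + 3)*(x^3 + 7*x^2 + 15*x + 9) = x*(x + 1)*(x + 3)*(x^2 + 6*x + 9) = x*(x + 1)*(x + 3)^2*(x + 3)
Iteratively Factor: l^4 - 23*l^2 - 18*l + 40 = (l + 2)*(l^3 - 2*l^2 - 19*l + 20) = (l - 5)*(l + 2)*(l^2 + 3*l - 4) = (l - 5)*(l + 2)*(l + 4)*(l - 1)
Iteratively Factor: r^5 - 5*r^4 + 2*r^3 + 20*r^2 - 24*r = (r - 3)*(r^4 - 2*r^3 - 4*r^2 + 8*r) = (r - 3)*(r + 2)*(r^3 - 4*r^2 + 4*r) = (r - 3)*(r - 2)*(r + 2)*(r^2 - 2*r) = r*(r - 3)*(r - 2)*(r + 2)*(r - 2)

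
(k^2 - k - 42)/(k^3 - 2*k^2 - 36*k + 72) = (k - 7)/(k^2 - 8*k + 12)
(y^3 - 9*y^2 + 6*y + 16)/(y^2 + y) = y - 10 + 16/y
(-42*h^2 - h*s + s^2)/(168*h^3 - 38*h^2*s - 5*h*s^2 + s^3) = 1/(-4*h + s)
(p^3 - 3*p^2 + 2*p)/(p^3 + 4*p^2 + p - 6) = p*(p - 2)/(p^2 + 5*p + 6)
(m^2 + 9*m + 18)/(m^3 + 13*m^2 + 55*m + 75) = (m + 6)/(m^2 + 10*m + 25)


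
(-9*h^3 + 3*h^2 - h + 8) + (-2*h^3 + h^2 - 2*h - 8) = -11*h^3 + 4*h^2 - 3*h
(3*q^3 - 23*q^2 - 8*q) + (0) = 3*q^3 - 23*q^2 - 8*q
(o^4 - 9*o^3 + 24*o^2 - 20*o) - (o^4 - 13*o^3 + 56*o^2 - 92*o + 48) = 4*o^3 - 32*o^2 + 72*o - 48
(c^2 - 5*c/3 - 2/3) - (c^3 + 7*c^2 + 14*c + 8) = -c^3 - 6*c^2 - 47*c/3 - 26/3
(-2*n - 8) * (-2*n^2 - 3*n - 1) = 4*n^3 + 22*n^2 + 26*n + 8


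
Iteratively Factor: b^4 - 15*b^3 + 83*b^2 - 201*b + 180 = (b - 5)*(b^3 - 10*b^2 + 33*b - 36) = (b - 5)*(b - 3)*(b^2 - 7*b + 12) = (b - 5)*(b - 4)*(b - 3)*(b - 3)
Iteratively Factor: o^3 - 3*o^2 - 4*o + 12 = (o + 2)*(o^2 - 5*o + 6) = (o - 3)*(o + 2)*(o - 2)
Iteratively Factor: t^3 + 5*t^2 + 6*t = (t + 2)*(t^2 + 3*t) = (t + 2)*(t + 3)*(t)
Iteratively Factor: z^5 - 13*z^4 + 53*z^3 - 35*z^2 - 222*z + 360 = (z - 4)*(z^4 - 9*z^3 + 17*z^2 + 33*z - 90) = (z - 5)*(z - 4)*(z^3 - 4*z^2 - 3*z + 18) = (z - 5)*(z - 4)*(z - 3)*(z^2 - z - 6) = (z - 5)*(z - 4)*(z - 3)^2*(z + 2)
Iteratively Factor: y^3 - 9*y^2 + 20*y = (y)*(y^2 - 9*y + 20) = y*(y - 5)*(y - 4)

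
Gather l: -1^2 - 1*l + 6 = 5 - l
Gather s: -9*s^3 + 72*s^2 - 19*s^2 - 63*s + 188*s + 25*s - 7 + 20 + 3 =-9*s^3 + 53*s^2 + 150*s + 16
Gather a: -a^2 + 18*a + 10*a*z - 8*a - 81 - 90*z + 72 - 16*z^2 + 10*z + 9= -a^2 + a*(10*z + 10) - 16*z^2 - 80*z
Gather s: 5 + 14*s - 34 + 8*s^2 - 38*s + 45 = 8*s^2 - 24*s + 16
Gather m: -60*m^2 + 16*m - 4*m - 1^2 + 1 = -60*m^2 + 12*m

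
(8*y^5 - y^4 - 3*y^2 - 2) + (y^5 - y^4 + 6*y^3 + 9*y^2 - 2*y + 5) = 9*y^5 - 2*y^4 + 6*y^3 + 6*y^2 - 2*y + 3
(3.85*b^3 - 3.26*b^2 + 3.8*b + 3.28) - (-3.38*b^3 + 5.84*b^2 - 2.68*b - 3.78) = 7.23*b^3 - 9.1*b^2 + 6.48*b + 7.06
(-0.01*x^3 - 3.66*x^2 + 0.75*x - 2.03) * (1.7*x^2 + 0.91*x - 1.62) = -0.017*x^5 - 6.2311*x^4 - 2.0394*x^3 + 3.1607*x^2 - 3.0623*x + 3.2886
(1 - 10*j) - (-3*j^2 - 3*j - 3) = 3*j^2 - 7*j + 4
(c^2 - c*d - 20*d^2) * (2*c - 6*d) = 2*c^3 - 8*c^2*d - 34*c*d^2 + 120*d^3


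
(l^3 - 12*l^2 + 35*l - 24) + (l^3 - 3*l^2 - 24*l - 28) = 2*l^3 - 15*l^2 + 11*l - 52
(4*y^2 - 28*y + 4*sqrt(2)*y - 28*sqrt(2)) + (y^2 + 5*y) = 5*y^2 - 23*y + 4*sqrt(2)*y - 28*sqrt(2)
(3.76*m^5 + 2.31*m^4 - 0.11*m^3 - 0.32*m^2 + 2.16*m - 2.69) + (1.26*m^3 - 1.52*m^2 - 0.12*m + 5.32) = 3.76*m^5 + 2.31*m^4 + 1.15*m^3 - 1.84*m^2 + 2.04*m + 2.63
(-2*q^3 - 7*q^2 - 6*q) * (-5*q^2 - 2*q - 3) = 10*q^5 + 39*q^4 + 50*q^3 + 33*q^2 + 18*q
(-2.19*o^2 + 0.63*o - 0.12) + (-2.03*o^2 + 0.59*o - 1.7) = -4.22*o^2 + 1.22*o - 1.82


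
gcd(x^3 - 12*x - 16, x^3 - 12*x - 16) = x^3 - 12*x - 16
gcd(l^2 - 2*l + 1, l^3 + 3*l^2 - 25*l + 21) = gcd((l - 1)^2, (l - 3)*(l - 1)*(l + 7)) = l - 1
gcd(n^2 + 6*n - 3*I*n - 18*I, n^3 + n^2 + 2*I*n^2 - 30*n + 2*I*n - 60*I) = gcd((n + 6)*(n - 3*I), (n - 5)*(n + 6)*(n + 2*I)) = n + 6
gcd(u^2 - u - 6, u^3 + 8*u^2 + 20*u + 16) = u + 2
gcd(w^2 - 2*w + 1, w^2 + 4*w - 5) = w - 1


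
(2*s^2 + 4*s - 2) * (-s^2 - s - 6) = -2*s^4 - 6*s^3 - 14*s^2 - 22*s + 12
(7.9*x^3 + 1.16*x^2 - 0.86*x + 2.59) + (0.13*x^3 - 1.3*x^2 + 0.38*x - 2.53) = 8.03*x^3 - 0.14*x^2 - 0.48*x + 0.0600000000000001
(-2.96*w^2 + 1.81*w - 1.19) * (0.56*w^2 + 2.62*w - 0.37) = -1.6576*w^4 - 6.7416*w^3 + 5.171*w^2 - 3.7875*w + 0.4403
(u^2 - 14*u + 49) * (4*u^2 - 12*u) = 4*u^4 - 68*u^3 + 364*u^2 - 588*u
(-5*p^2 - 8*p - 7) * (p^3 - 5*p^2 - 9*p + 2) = -5*p^5 + 17*p^4 + 78*p^3 + 97*p^2 + 47*p - 14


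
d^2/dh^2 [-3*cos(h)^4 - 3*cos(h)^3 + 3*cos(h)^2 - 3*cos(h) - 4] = 48*sin(h)^4 - 48*sin(h)^2 + 21*cos(h)/4 + 27*cos(3*h)/4 + 6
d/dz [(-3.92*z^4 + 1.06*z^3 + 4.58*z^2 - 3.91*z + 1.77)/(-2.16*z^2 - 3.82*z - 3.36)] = (16.9344*z^5 + 42.6336*z^4 + 44.5864*z^3 - 36.626*z^2 - 23.1312*z + 19.899)/(4.6656*z^4 + 16.5024*z^3 + 29.1076*z^2 + 25.6704*z + 11.2896)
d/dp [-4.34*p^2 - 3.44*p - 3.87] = -8.68*p - 3.44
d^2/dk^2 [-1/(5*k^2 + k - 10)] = 2*(25*k^2 + 5*k - (10*k + 1)^2 - 50)/(5*k^2 + k - 10)^3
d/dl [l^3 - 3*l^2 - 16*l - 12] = 3*l^2 - 6*l - 16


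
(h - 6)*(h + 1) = h^2 - 5*h - 6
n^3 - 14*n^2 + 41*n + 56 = (n - 8)*(n - 7)*(n + 1)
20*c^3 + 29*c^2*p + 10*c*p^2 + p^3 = (c + p)*(4*c + p)*(5*c + p)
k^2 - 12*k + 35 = (k - 7)*(k - 5)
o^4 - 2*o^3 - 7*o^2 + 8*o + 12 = (o - 3)*(o - 2)*(o + 1)*(o + 2)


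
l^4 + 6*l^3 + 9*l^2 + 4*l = l*(l + 1)^2*(l + 4)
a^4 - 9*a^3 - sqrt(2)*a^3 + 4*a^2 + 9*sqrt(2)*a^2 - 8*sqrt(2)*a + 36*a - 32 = (a - 8)*(a - 1)*(a - 2*sqrt(2))*(a + sqrt(2))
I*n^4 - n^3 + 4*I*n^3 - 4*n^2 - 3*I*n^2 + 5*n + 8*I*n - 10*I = (n + 5)*(n - I)*(n + 2*I)*(I*n - I)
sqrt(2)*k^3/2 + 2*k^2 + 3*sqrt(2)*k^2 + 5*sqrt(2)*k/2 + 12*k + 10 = (k + 5)*(k + 2*sqrt(2))*(sqrt(2)*k/2 + sqrt(2)/2)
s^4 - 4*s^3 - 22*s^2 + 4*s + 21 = (s - 7)*(s - 1)*(s + 1)*(s + 3)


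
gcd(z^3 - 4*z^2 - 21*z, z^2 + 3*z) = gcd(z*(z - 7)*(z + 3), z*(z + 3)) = z^2 + 3*z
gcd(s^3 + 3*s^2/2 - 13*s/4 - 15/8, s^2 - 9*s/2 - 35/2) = s + 5/2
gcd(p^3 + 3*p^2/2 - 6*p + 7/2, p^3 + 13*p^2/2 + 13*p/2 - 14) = p^2 + 5*p/2 - 7/2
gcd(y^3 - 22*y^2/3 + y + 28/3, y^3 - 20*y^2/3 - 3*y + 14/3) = y^2 - 6*y - 7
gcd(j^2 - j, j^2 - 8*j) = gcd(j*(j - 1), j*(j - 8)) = j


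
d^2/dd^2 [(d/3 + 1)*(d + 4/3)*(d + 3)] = 2*d + 44/9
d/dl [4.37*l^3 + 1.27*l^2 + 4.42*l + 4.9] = 13.11*l^2 + 2.54*l + 4.42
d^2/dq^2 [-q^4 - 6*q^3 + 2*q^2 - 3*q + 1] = -12*q^2 - 36*q + 4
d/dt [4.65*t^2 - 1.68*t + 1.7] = 9.3*t - 1.68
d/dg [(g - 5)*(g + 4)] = 2*g - 1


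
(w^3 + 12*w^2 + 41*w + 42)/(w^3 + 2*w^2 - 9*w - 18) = (w + 7)/(w - 3)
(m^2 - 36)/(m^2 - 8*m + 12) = (m + 6)/(m - 2)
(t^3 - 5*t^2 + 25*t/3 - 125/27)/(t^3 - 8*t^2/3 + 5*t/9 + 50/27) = (3*t - 5)/(3*t + 2)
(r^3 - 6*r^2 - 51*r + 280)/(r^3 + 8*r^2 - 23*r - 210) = (r - 8)/(r + 6)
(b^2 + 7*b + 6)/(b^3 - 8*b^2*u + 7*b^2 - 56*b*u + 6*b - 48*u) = 1/(b - 8*u)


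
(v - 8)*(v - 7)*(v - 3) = v^3 - 18*v^2 + 101*v - 168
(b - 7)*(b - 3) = b^2 - 10*b + 21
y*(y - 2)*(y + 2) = y^3 - 4*y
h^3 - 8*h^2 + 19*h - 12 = (h - 4)*(h - 3)*(h - 1)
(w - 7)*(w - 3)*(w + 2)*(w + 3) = w^4 - 5*w^3 - 23*w^2 + 45*w + 126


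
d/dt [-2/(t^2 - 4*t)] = 4*(t - 2)/(t^2*(t - 4)^2)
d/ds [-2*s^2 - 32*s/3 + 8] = -4*s - 32/3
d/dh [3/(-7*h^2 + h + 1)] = 3*(14*h - 1)/(-7*h^2 + h + 1)^2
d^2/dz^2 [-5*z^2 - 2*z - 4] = -10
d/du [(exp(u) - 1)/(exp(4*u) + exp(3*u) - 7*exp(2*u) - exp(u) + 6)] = (-3*exp(2*u) - 4*exp(u) + 5)*exp(u)/(exp(6*u) + 4*exp(5*u) - 6*exp(4*u) - 32*exp(3*u) + exp(2*u) + 60*exp(u) + 36)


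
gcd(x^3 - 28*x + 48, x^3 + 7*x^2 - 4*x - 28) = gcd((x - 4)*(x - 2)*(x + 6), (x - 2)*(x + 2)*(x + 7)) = x - 2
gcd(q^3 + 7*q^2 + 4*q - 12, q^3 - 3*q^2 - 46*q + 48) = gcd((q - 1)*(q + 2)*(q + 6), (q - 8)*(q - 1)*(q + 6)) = q^2 + 5*q - 6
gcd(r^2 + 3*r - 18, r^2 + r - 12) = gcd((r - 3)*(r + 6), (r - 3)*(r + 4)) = r - 3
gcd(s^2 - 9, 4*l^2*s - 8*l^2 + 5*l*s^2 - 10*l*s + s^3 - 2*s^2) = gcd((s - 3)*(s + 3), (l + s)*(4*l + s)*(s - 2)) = 1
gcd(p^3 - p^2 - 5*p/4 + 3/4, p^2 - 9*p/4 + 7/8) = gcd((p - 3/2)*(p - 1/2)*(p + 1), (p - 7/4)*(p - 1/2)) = p - 1/2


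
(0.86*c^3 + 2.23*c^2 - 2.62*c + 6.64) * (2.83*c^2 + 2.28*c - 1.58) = 2.4338*c^5 + 8.2717*c^4 - 3.689*c^3 + 9.2942*c^2 + 19.2788*c - 10.4912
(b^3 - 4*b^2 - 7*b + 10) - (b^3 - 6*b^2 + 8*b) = 2*b^2 - 15*b + 10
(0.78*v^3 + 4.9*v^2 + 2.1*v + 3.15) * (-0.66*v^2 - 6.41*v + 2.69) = -0.5148*v^5 - 8.2338*v^4 - 30.6968*v^3 - 2.359*v^2 - 14.5425*v + 8.4735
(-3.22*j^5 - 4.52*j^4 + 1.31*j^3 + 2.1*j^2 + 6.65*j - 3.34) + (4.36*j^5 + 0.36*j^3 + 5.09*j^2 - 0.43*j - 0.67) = 1.14*j^5 - 4.52*j^4 + 1.67*j^3 + 7.19*j^2 + 6.22*j - 4.01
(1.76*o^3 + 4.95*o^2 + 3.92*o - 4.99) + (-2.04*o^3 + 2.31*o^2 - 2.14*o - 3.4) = -0.28*o^3 + 7.26*o^2 + 1.78*o - 8.39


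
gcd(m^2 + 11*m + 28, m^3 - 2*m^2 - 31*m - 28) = m + 4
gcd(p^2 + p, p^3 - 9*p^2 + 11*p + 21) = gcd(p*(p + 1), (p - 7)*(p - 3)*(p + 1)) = p + 1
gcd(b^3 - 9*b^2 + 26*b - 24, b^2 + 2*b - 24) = b - 4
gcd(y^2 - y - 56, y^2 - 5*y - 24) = y - 8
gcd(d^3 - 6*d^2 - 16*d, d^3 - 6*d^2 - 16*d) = d^3 - 6*d^2 - 16*d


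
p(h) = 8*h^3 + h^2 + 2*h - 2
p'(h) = 24*h^2 + 2*h + 2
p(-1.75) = -45.31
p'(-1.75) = 72.00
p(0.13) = -1.71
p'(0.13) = 2.67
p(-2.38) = -108.95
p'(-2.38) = 133.19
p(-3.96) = -491.03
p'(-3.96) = 370.44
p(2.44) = 125.05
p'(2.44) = 149.77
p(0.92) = 6.92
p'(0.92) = 24.15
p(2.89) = 205.23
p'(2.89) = 208.23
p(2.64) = 157.45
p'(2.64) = 174.55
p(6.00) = 1774.00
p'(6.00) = 878.00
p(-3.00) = -215.00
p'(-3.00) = 212.00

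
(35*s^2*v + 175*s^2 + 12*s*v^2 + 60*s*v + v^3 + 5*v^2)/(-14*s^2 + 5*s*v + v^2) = (-5*s*v - 25*s - v^2 - 5*v)/(2*s - v)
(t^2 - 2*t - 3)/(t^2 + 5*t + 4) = (t - 3)/(t + 4)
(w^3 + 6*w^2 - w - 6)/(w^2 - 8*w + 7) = (w^2 + 7*w + 6)/(w - 7)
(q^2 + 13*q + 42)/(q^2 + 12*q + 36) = (q + 7)/(q + 6)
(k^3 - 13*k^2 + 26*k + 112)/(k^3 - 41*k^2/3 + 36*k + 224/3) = 3*(k + 2)/(3*k + 4)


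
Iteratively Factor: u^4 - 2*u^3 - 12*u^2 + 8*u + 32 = (u + 2)*(u^3 - 4*u^2 - 4*u + 16) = (u + 2)^2*(u^2 - 6*u + 8) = (u - 4)*(u + 2)^2*(u - 2)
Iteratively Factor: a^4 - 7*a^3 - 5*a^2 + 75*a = (a)*(a^3 - 7*a^2 - 5*a + 75) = a*(a - 5)*(a^2 - 2*a - 15) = a*(a - 5)^2*(a + 3)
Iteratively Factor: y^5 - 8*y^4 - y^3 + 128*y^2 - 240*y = (y - 5)*(y^4 - 3*y^3 - 16*y^2 + 48*y) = (y - 5)*(y - 3)*(y^3 - 16*y) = (y - 5)*(y - 3)*(y + 4)*(y^2 - 4*y) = y*(y - 5)*(y - 3)*(y + 4)*(y - 4)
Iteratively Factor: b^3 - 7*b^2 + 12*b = (b - 4)*(b^2 - 3*b) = b*(b - 4)*(b - 3)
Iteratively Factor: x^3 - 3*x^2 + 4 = (x + 1)*(x^2 - 4*x + 4) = (x - 2)*(x + 1)*(x - 2)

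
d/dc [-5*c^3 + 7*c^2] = c*(14 - 15*c)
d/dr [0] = 0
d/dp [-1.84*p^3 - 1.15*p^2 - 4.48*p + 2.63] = -5.52*p^2 - 2.3*p - 4.48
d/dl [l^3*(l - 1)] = l^2*(4*l - 3)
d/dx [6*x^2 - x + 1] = 12*x - 1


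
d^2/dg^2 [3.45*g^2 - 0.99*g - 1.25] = 6.90000000000000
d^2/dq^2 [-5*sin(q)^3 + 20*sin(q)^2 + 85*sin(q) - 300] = 45*sin(q)^3 - 80*sin(q)^2 - 115*sin(q) + 40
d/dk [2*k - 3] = 2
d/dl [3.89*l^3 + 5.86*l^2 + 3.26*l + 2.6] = 11.67*l^2 + 11.72*l + 3.26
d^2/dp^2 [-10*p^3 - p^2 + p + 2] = -60*p - 2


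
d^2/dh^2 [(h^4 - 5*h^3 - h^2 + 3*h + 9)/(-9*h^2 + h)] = 2*(-81*h^6 + 27*h^5 - 3*h^4 - 229*h^3 - 2187*h^2 + 243*h - 9)/(h^3*(729*h^3 - 243*h^2 + 27*h - 1))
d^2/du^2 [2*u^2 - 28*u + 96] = 4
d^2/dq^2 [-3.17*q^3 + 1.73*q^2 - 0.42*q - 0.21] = 3.46 - 19.02*q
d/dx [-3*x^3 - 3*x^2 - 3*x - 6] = -9*x^2 - 6*x - 3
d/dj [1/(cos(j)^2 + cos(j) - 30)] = (2*cos(j) + 1)*sin(j)/(cos(j)^2 + cos(j) - 30)^2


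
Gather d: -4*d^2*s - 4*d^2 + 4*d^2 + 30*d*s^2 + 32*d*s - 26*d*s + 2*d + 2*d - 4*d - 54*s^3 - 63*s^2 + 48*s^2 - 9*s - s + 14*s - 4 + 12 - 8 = -4*d^2*s + d*(30*s^2 + 6*s) - 54*s^3 - 15*s^2 + 4*s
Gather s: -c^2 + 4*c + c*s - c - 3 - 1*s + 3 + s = -c^2 + c*s + 3*c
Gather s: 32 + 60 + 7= 99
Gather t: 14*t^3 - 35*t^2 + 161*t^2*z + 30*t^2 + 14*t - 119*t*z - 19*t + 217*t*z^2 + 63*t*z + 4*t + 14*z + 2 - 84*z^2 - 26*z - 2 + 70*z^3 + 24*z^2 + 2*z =14*t^3 + t^2*(161*z - 5) + t*(217*z^2 - 56*z - 1) + 70*z^3 - 60*z^2 - 10*z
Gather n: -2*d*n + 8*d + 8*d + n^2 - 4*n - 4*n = 16*d + n^2 + n*(-2*d - 8)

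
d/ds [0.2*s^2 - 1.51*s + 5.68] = 0.4*s - 1.51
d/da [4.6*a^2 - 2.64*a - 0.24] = 9.2*a - 2.64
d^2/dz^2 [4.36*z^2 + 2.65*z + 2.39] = 8.72000000000000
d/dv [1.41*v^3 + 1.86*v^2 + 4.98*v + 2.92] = 4.23*v^2 + 3.72*v + 4.98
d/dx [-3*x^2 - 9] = -6*x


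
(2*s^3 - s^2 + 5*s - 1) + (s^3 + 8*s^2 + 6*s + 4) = 3*s^3 + 7*s^2 + 11*s + 3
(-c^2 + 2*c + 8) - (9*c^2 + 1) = -10*c^2 + 2*c + 7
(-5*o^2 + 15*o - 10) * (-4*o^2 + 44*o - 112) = 20*o^4 - 280*o^3 + 1260*o^2 - 2120*o + 1120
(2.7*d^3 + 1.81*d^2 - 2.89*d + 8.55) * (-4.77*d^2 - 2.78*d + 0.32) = -12.879*d^5 - 16.1397*d^4 + 9.6175*d^3 - 32.1701*d^2 - 24.6938*d + 2.736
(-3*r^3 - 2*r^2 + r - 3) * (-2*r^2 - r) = 6*r^5 + 7*r^4 + 5*r^2 + 3*r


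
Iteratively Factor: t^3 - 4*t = (t)*(t^2 - 4) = t*(t - 2)*(t + 2)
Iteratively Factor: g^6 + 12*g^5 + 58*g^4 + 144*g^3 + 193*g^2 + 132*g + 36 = (g + 3)*(g^5 + 9*g^4 + 31*g^3 + 51*g^2 + 40*g + 12) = (g + 3)^2*(g^4 + 6*g^3 + 13*g^2 + 12*g + 4) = (g + 1)*(g + 3)^2*(g^3 + 5*g^2 + 8*g + 4) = (g + 1)*(g + 2)*(g + 3)^2*(g^2 + 3*g + 2) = (g + 1)*(g + 2)^2*(g + 3)^2*(g + 1)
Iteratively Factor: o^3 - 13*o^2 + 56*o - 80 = (o - 5)*(o^2 - 8*o + 16) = (o - 5)*(o - 4)*(o - 4)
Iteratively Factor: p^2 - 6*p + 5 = (p - 1)*(p - 5)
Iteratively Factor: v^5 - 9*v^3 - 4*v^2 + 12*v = (v - 1)*(v^4 + v^3 - 8*v^2 - 12*v) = (v - 1)*(v + 2)*(v^3 - v^2 - 6*v) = v*(v - 1)*(v + 2)*(v^2 - v - 6) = v*(v - 1)*(v + 2)^2*(v - 3)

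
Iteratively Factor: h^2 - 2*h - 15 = (h - 5)*(h + 3)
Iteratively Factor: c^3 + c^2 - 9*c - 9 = (c + 1)*(c^2 - 9) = (c - 3)*(c + 1)*(c + 3)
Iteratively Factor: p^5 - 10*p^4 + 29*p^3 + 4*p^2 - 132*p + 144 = (p - 4)*(p^4 - 6*p^3 + 5*p^2 + 24*p - 36) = (p - 4)*(p - 2)*(p^3 - 4*p^2 - 3*p + 18) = (p - 4)*(p - 3)*(p - 2)*(p^2 - p - 6) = (p - 4)*(p - 3)*(p - 2)*(p + 2)*(p - 3)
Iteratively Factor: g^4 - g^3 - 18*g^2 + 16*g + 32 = (g + 4)*(g^3 - 5*g^2 + 2*g + 8) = (g - 4)*(g + 4)*(g^2 - g - 2) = (g - 4)*(g - 2)*(g + 4)*(g + 1)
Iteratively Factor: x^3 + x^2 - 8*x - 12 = (x - 3)*(x^2 + 4*x + 4) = (x - 3)*(x + 2)*(x + 2)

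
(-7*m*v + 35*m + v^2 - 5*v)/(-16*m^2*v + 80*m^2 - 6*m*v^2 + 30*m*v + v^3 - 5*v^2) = (-7*m + v)/(-16*m^2 - 6*m*v + v^2)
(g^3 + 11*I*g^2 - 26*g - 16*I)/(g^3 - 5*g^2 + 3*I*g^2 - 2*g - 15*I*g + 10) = (g + 8*I)/(g - 5)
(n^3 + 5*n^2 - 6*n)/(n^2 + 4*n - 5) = n*(n + 6)/(n + 5)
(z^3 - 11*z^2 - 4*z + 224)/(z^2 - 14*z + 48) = (z^2 - 3*z - 28)/(z - 6)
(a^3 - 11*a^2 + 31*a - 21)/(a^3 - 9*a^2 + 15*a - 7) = (a - 3)/(a - 1)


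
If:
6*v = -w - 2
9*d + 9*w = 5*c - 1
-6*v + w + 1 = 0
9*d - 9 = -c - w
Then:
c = -1/3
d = 65/54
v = -1/12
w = -3/2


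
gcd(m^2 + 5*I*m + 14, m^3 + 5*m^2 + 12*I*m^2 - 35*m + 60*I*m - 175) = m + 7*I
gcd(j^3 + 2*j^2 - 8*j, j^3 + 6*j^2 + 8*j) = j^2 + 4*j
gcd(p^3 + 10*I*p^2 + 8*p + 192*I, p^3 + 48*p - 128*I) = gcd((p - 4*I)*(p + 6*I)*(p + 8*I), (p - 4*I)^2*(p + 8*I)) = p^2 + 4*I*p + 32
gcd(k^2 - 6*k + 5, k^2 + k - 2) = k - 1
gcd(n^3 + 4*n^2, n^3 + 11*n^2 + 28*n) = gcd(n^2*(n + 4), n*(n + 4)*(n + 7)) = n^2 + 4*n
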